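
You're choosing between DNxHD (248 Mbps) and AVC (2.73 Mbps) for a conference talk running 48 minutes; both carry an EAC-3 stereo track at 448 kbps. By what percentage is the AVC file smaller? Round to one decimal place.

48 min = 2880 s
Audio: 448 kbps = 0.448 Mbps.
DNxHD: 248.448 Mbps × 2880 s = 715530.2 Mb = 83.299 GiB.
AVC: 3.178 Mbps × 2880 s = 9152.6 Mb = 1.066 GiB.
Reduction: (1 − 1.066/83.299) × 100 = 98.72%.

98.7%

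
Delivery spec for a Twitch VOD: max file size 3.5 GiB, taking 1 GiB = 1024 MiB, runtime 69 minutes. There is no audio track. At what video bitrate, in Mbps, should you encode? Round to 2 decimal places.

Budget: 3.5 GiB = 30064.8 Mb.
69 min = 4140 s
Total bitrate budget: 30064.8 Mb / 4140 s = 7.262 Mbps.

7.26 Mbps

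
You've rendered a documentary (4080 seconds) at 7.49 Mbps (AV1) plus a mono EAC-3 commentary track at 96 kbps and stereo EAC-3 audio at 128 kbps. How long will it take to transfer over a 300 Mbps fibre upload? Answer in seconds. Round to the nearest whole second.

105 seconds

Audio total: 96 + 128 = 224 kbps = 0.224 Mbps.
Total bitrate: 7.714 Mbps.
File: 7.714 Mbps × 4080 s = 31473.1 Mb.
At 300 Mbps: 31473.1 / 300 = 104.9 s ≈ 105 seconds.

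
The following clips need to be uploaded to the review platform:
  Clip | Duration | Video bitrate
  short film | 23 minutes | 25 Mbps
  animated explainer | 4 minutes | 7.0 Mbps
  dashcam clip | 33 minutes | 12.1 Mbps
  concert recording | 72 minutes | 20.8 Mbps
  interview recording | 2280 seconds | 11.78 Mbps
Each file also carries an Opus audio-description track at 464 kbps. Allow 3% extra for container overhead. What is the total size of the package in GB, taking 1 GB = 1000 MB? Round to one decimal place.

23.4 GB

Audio: 464 kbps = 0.464 Mbps.
short film: 25.464 Mbps × 1380 s × 1.03 = 36194.5 Mb
animated explainer: 7.464 Mbps × 240 s × 1.03 = 1845.1 Mb
dashcam clip: 12.564 Mbps × 1980 s × 1.03 = 25623.0 Mb
concert recording: 21.264 Mbps × 4320 s × 1.03 = 94616.3 Mb
interview recording: 12.244 Mbps × 2280 s × 1.03 = 28753.8 Mb
Total: 187032.8 Mb = 23379.1 MB.
= 23.38 GB.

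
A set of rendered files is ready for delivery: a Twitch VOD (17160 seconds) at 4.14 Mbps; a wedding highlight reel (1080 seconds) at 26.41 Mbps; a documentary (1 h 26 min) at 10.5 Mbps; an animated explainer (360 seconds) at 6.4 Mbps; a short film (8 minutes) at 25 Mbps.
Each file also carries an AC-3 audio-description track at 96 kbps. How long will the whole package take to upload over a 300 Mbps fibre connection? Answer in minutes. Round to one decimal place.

9.5 minutes

Audio: 96 kbps = 0.096 Mbps.
Twitch VOD: 4.236 Mbps × 17160 s = 72689.8 Mb
wedding highlight reel: 26.506 Mbps × 1080 s = 28626.5 Mb
documentary: 10.596 Mbps × 5160 s = 54675.4 Mb
animated explainer: 6.496 Mbps × 360 s = 2338.6 Mb
short film: 25.096 Mbps × 480 s = 12046.1 Mb
Total: 170376.2 Mb = 21297.0 MB.
At 300 Mbps: 170376.2 / 300 = 568 s ≈ 9.47 minutes.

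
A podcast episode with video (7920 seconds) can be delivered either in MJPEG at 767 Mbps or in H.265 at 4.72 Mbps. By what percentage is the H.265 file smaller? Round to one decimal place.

MJPEG: 767.000 Mbps × 7920 s = 6074640.0 Mb = 759.330 GB.
H.265: 4.720 Mbps × 7920 s = 37382.4 Mb = 4.673 GB.
Reduction: (1 − 4.673/759.330) × 100 = 99.38%.

99.4%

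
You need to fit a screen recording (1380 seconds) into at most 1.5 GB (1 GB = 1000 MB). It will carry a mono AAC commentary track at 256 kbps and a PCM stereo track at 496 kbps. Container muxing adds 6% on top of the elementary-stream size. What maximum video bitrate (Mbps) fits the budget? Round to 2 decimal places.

7.45 Mbps

Budget: 1.5 GB = 12000.0 Mb.
Stream payload after overhead: 12000.0 / 1.06 = 11320.8 Mb.
Total bitrate budget: 11320.8 Mb / 1380 s = 8.203 Mbps.
Audio total: 256 + 496 = 752 kbps = 0.752 Mbps.
Video: 8.203 − 0.752 = 7.451 Mbps.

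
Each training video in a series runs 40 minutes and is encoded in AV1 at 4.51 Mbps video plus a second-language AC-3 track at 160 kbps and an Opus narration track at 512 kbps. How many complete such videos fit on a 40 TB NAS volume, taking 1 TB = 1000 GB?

40 min = 2400 s
Audio total: 160 + 512 = 672 kbps = 0.672 Mbps.
Total bitrate: 5.182 Mbps.
Per item: 5.182 Mbps × 2400 s = 12,437 Mb = 1,555 MB.
Capacity: 40 TB = 320,000,000 Mb; 25730.09 items → 25730 complete.

25730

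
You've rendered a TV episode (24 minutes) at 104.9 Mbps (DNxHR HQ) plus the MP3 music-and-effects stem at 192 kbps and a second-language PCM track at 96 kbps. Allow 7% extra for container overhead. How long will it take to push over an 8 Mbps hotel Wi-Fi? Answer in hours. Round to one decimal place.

5.6 hours

24 min = 1440 s
Audio total: 192 + 96 = 288 kbps = 0.288 Mbps.
Total bitrate: 105.188 Mbps.
File: 105.188 Mbps × 1440 s = 151470.7 Mb.
With 7% container overhead: ×1.07. → 162073.7 Mb.
At 8 Mbps: 162073.7 / 8 = 20259.2 s ≈ 5.63 hours.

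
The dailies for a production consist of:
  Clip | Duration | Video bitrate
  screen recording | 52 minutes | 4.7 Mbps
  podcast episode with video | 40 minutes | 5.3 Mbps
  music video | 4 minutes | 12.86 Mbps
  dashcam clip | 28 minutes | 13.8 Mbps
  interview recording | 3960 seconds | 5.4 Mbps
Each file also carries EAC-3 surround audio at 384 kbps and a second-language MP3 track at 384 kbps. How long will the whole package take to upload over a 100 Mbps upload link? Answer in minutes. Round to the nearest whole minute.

Audio total: 384 + 384 = 768 kbps = 0.768 Mbps.
screen recording: 5.468 Mbps × 3120 s = 17060.2 Mb
podcast episode with video: 6.068 Mbps × 2400 s = 14563.2 Mb
music video: 13.628 Mbps × 240 s = 3270.7 Mb
dashcam clip: 14.568 Mbps × 1680 s = 24474.2 Mb
interview recording: 6.168 Mbps × 3960 s = 24425.3 Mb
Total: 83793.6 Mb = 10474.2 MB.
At 100 Mbps: 83793.6 / 100 = 838 s ≈ 14 minutes.

14 minutes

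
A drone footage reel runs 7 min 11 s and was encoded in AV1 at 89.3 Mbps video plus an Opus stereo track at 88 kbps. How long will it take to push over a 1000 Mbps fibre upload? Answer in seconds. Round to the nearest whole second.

7 min 11 s = 431 s
Audio: 88 kbps = 0.088 Mbps.
Total bitrate: 89.388 Mbps.
File: 89.388 Mbps × 431 s = 38526.2 Mb.
At 1000 Mbps: 38526.2 / 1000 = 38.5 s ≈ 38.5 seconds.

39 seconds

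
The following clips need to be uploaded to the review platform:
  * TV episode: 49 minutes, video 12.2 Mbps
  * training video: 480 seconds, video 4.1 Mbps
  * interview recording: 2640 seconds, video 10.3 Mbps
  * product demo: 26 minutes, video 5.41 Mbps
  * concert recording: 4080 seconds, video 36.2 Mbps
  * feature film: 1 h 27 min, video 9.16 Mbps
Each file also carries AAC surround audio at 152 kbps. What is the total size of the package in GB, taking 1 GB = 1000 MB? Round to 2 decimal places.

Audio: 152 kbps = 0.152 Mbps.
TV episode: 12.352 Mbps × 2940 s = 36314.9 Mb
training video: 4.252 Mbps × 480 s = 2041.0 Mb
interview recording: 10.452 Mbps × 2640 s = 27593.3 Mb
product demo: 5.562 Mbps × 1560 s = 8676.7 Mb
concert recording: 36.352 Mbps × 4080 s = 148316.2 Mb
feature film: 9.312 Mbps × 5220 s = 48608.6 Mb
Total: 271550.6 Mb = 33943.8 MB.
= 33.94 GB.

33.94 GB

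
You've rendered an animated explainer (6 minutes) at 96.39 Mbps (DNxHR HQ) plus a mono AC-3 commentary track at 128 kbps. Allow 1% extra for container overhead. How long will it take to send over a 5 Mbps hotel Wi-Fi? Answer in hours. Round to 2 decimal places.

6 min = 360 s
Audio: 128 kbps = 0.128 Mbps.
Total bitrate: 96.518 Mbps.
File: 96.518 Mbps × 360 s = 34746.5 Mb.
With 1% container overhead: ×1.01. → 35093.9 Mb.
At 5 Mbps: 35093.9 / 5 = 7018.8 s ≈ 1.95 hours.

1.95 hours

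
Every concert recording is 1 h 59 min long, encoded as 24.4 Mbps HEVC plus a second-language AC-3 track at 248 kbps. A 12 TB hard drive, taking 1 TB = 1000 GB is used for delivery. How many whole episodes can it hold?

545

1 h 59 min = 119 min = 7140 s
Audio: 248 kbps = 0.248 Mbps.
Total bitrate: 24.648 Mbps.
Per item: 24.648 Mbps × 7140 s = 175,987 Mb = 21,998 MB.
Capacity: 12 TB = 96,000,000 Mb; 545.50 items → 545 complete.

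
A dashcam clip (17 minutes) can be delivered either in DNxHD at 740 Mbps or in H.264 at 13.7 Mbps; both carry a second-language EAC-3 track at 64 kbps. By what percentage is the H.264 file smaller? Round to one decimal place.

17 min = 1020 s
Audio: 64 kbps = 0.064 Mbps.
DNxHD: 740.064 Mbps × 1020 s = 754865.3 Mb = 94.358 GB.
H.264: 13.764 Mbps × 1020 s = 14039.3 Mb = 1.755 GB.
Reduction: (1 − 1.755/94.358) × 100 = 98.14%.

98.1%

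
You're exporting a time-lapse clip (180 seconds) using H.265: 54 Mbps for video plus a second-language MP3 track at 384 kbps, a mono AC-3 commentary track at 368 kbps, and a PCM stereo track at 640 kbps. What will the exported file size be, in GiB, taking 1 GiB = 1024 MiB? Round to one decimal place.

Audio total: 384 + 368 + 640 = 1392 kbps = 1.392 Mbps.
Total bitrate: 54 + 1.392 = 55.392 Mbps.
Stream data: 55.392 Mbps × 180 s = 9970.6 Mb.
9,971 Mb = 1,246,320,000 bytes ÷ 1,073,741,824 = 1.161 GiB.

1.2 GiB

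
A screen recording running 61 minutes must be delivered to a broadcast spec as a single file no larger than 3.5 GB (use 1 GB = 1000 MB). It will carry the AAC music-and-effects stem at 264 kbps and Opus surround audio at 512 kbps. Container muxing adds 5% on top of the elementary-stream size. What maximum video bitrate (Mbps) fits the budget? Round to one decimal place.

Budget: 3.5 GB = 28000.0 Mb.
Stream payload after overhead: 28000.0 / 1.05 = 26666.7 Mb.
61 min = 3660 s
Total bitrate budget: 26666.7 Mb / 3660 s = 7.286 Mbps.
Audio total: 264 + 512 = 776 kbps = 0.776 Mbps.
Video: 7.286 − 0.776 = 6.510 Mbps.

6.5 Mbps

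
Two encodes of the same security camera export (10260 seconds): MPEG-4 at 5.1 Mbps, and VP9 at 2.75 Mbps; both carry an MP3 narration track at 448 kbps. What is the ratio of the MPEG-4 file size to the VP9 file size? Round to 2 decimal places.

Audio: 448 kbps = 0.448 Mbps.
MPEG-4: 5.548 Mbps × 10260 s = 56922.5 Mb = 6.627 GiB.
VP9: 3.198 Mbps × 10260 s = 32811.5 Mb = 3.820 GiB.
Ratio: 6.627 / 3.820 = 1.735.

1.73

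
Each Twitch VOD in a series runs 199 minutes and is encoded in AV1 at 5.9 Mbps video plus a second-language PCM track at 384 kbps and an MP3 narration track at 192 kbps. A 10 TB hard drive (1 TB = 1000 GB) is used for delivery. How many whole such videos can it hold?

199 min = 11940 s
Audio total: 384 + 192 = 576 kbps = 0.576 Mbps.
Total bitrate: 6.476 Mbps.
Per item: 6.476 Mbps × 11940 s = 77,323 Mb = 9,665 MB.
Capacity: 10 TB = 80,000,000 Mb; 1034.62 items → 1034 complete.

1034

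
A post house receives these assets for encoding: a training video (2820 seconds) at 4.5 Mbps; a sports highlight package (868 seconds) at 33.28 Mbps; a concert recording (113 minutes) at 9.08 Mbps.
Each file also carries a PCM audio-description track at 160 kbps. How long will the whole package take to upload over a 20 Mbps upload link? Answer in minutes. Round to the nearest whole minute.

87 minutes

Audio: 160 kbps = 0.160 Mbps.
training video: 4.660 Mbps × 2820 s = 13141.2 Mb
sports highlight package: 33.440 Mbps × 868 s = 29025.9 Mb
concert recording: 9.240 Mbps × 6780 s = 62647.2 Mb
Total: 104814.3 Mb = 13101.8 MB.
At 20 Mbps: 104814.3 / 20 = 5241 s ≈ 87.3 minutes.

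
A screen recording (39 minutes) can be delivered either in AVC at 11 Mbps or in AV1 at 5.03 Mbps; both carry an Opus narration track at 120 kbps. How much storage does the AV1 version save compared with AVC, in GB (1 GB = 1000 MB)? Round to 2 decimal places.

39 min = 2340 s
Audio: 120 kbps = 0.120 Mbps.
AVC: 11.120 Mbps × 2340 s = 26020.8 Mb = 3.253 GB.
AV1: 5.150 Mbps × 2340 s = 12051.0 Mb = 1.506 GB.
Saving: 3.253 − 1.506 = 1.746 GB.

1.75 GB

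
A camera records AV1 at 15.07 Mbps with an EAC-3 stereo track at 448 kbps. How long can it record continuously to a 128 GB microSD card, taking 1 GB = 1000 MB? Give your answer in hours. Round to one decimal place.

18.3 hours

Audio: 448 kbps = 0.448 Mbps.
Total bitrate: 15.07 + 0.448 = 15.518 Mbps.
Capacity: 128 GB = 1,024,000 Mb.
Recording time: 1,024,000 / 15.518 = 65,988 s ≈ 18.3 hours.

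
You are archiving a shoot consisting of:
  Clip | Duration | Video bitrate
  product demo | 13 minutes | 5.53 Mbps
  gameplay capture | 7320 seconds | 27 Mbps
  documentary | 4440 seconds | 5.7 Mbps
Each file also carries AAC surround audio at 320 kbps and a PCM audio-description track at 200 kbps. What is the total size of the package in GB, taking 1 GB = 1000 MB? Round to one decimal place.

Audio total: 320 + 200 = 520 kbps = 0.520 Mbps.
product demo: 6.050 Mbps × 780 s = 4719.0 Mb
gameplay capture: 27.520 Mbps × 7320 s = 201446.4 Mb
documentary: 6.220 Mbps × 4440 s = 27616.8 Mb
Total: 233782.2 Mb = 29222.8 MB.
= 29.22 GB.

29.2 GB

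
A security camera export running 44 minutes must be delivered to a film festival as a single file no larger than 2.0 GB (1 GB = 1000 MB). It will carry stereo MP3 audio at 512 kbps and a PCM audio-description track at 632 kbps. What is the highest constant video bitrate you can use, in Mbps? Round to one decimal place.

4.9 Mbps

Budget: 2.0 GB = 16000.0 Mb.
44 min = 2640 s
Total bitrate budget: 16000.0 Mb / 2640 s = 6.061 Mbps.
Audio total: 512 + 632 = 1144 kbps = 1.144 Mbps.
Video: 6.061 − 1.144 = 4.917 Mbps.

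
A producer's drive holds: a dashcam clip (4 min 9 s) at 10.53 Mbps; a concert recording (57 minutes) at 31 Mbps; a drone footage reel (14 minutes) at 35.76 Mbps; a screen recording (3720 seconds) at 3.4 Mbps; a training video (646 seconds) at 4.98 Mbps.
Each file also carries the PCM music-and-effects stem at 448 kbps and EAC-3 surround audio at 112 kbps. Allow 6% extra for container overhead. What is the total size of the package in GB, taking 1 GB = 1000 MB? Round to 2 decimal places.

Audio total: 448 + 112 = 560 kbps = 0.560 Mbps.
dashcam clip: 11.090 Mbps × 249 s × 1.06 = 2927.1 Mb
concert recording: 31.560 Mbps × 3420 s × 1.06 = 114411.3 Mb
drone footage reel: 36.320 Mbps × 840 s × 1.06 = 32339.3 Mb
screen recording: 3.960 Mbps × 3720 s × 1.06 = 15615.1 Mb
training video: 5.540 Mbps × 646 s × 1.06 = 3793.6 Mb
Total: 169086.4 Mb = 21135.8 MB.
= 21.14 GB.

21.14 GB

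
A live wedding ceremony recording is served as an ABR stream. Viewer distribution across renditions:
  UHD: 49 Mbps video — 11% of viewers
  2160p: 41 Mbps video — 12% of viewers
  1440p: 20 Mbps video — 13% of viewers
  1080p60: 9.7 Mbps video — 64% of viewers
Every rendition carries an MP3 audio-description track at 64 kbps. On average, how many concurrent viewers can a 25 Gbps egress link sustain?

Audio: 64 kbps = 0.064 Mbps.
Average per-viewer bitrate: 0.11×49.064 + 0.12×41.064 + 0.13×20.064 + 0.64×9.764 = 19.182 Mbps.
25 Gbps = 25,000 Mbps; 25,000 / 19.182 = 1303.31 → 1303.

1303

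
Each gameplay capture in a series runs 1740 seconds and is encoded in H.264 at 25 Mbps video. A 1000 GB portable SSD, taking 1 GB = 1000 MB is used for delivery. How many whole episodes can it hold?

Per item: 25.000 Mbps × 1740 s = 43,500 Mb = 5,438 MB.
Capacity: 1000 GB = 8,000,000 Mb; 183.91 items → 183 complete.

183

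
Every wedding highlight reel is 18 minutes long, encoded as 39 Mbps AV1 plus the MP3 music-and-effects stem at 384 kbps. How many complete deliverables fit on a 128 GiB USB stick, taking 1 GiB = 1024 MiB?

18 min = 1080 s
Audio: 384 kbps = 0.384 Mbps.
Total bitrate: 39.384 Mbps.
Per item: 39.384 Mbps × 1080 s = 42,535 Mb = 5,317 MB.
Capacity: 128 GiB = 1,099,512 Mb; 25.85 items → 25 complete.

25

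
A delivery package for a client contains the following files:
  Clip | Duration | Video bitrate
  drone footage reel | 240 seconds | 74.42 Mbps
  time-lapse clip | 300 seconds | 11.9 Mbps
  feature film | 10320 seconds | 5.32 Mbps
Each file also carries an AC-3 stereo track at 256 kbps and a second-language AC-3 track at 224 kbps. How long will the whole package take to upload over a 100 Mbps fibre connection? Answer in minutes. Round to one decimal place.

13.6 minutes

Audio total: 256 + 224 = 480 kbps = 0.480 Mbps.
drone footage reel: 74.900 Mbps × 240 s = 17976.0 Mb
time-lapse clip: 12.380 Mbps × 300 s = 3714.0 Mb
feature film: 5.800 Mbps × 10320 s = 59856.0 Mb
Total: 81546.0 Mb = 10193.2 MB.
At 100 Mbps: 81546.0 / 100 = 815 s ≈ 13.6 minutes.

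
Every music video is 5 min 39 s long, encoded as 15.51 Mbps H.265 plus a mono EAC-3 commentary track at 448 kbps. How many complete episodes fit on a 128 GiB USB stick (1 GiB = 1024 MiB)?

203

5 min 39 s = 339 s
Audio: 448 kbps = 0.448 Mbps.
Total bitrate: 15.958 Mbps.
Per item: 15.958 Mbps × 339 s = 5,410 Mb = 676.2 MB.
Capacity: 128 GiB = 1,099,512 Mb; 203.25 items → 203 complete.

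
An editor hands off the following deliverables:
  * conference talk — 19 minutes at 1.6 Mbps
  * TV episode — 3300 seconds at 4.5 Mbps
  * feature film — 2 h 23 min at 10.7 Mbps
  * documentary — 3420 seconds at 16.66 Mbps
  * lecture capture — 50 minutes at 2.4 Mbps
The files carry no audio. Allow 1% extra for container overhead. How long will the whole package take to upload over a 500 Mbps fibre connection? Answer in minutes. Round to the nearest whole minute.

6 minutes

conference talk: 1.600 Mbps × 1140 s × 1.01 = 1842.2 Mb
TV episode: 4.500 Mbps × 3300 s × 1.01 = 14998.5 Mb
feature film: 10.700 Mbps × 8580 s × 1.01 = 92724.1 Mb
documentary: 16.660 Mbps × 3420 s × 1.01 = 57547.0 Mb
lecture capture: 2.400 Mbps × 3000 s × 1.01 = 7272.0 Mb
Total: 174383.8 Mb = 21798.0 MB.
At 500 Mbps: 174383.8 / 500 = 349 s ≈ 5.81 minutes.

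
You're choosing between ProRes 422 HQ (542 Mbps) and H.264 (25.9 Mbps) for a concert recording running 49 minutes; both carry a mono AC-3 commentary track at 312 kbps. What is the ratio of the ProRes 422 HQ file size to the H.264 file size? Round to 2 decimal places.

49 min = 2940 s
Audio: 312 kbps = 0.312 Mbps.
ProRes 422 HQ: 542.312 Mbps × 2940 s = 1594397.3 Mb = 199.300 GB.
H.264: 26.212 Mbps × 2940 s = 77063.3 Mb = 9.633 GB.
Ratio: 199.300 / 9.633 = 20.689.

20.69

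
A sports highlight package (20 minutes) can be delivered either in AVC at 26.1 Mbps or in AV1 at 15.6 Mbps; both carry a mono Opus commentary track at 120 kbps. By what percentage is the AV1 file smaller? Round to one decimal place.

20 min = 1200 s
Audio: 120 kbps = 0.120 Mbps.
AVC: 26.220 Mbps × 1200 s = 31464.0 Mb = 3.663 GiB.
AV1: 15.720 Mbps × 1200 s = 18864.0 Mb = 2.196 GiB.
Reduction: (1 − 2.196/3.663) × 100 = 40.05%.

40.0%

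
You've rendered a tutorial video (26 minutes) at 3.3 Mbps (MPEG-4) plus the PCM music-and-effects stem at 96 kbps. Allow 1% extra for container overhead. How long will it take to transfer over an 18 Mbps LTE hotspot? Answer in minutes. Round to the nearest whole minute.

26 min = 1560 s
Audio: 96 kbps = 0.096 Mbps.
Total bitrate: 3.396 Mbps.
File: 3.396 Mbps × 1560 s = 5297.8 Mb.
With 1% container overhead: ×1.01. → 5350.7 Mb.
At 18 Mbps: 5350.7 / 18 = 297.3 s ≈ 4.95 minutes.

5 minutes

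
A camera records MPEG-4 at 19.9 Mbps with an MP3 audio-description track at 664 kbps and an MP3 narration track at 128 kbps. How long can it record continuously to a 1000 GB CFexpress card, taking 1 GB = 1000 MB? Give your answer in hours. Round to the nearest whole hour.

Audio total: 664 + 128 = 792 kbps = 0.792 Mbps.
Total bitrate: 19.9 + 0.792 = 20.692 Mbps.
Capacity: 1000 GB = 8,000,000 Mb.
Recording time: 8,000,000 / 20.692 = 386,623 s ≈ 107 hours.

107 hours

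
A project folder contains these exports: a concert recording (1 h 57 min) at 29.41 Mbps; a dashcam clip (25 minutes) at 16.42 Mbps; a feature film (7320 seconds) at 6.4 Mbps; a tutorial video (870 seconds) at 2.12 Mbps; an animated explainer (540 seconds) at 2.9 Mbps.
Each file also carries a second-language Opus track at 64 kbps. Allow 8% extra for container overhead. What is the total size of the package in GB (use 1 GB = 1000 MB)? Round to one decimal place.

Audio: 64 kbps = 0.064 Mbps.
concert recording: 29.474 Mbps × 7020 s × 1.08 = 223460.1 Mb
dashcam clip: 16.484 Mbps × 1500 s × 1.08 = 26704.1 Mb
feature film: 6.464 Mbps × 7320 s × 1.08 = 51101.8 Mb
tutorial video: 2.184 Mbps × 870 s × 1.08 = 2052.1 Mb
animated explainer: 2.964 Mbps × 540 s × 1.08 = 1728.6 Mb
Total: 305046.6 Mb = 38130.8 MB.
= 38.13 GB.

38.1 GB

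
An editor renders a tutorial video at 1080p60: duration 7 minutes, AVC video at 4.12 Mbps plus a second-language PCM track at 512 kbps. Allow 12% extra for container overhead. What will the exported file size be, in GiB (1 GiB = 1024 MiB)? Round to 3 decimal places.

7 min = 420 s
Audio: 512 kbps = 0.512 Mbps.
Total bitrate: 4.12 + 0.512 = 4.632 Mbps.
Stream data: 4.632 Mbps × 420 s = 1945.4 Mb.
With 12% container overhead: ×1.12.
2,179 Mb = 272,361,600 bytes ÷ 1,073,741,824 = 0.2537 GiB.

0.254 GiB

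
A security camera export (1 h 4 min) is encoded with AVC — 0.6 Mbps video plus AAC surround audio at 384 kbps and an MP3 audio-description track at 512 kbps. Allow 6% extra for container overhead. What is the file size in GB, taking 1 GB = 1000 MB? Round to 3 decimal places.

0.761 GB

1 h 4 min = 64 min = 3840 s
Audio total: 384 + 512 = 896 kbps = 0.896 Mbps.
Total bitrate: 0.6 + 0.896 = 1.496 Mbps.
Stream data: 1.496 Mbps × 3840 s = 5744.6 Mb.
With 6% container overhead: ×1.06.
6,089 Mb ÷ 8 = 761.2 MB → 0.7612 GB.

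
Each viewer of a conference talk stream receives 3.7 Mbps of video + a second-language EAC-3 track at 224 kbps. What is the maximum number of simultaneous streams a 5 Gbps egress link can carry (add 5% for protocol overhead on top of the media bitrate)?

Audio: 224 kbps = 0.224 Mbps.
Per-viewer media rate: 3.924 Mbps.
On the wire with 5% overhead: 4.120 Mbps.
5 Gbps = 5,000 Mbps; 5,000 / 4.120 = 1213.53 → 1213 viewers.

1213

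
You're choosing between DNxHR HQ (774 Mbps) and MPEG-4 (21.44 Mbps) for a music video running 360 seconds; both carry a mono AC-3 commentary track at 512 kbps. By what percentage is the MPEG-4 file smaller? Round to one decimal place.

97.2%

Audio: 512 kbps = 0.512 Mbps.
DNxHR HQ: 774.512 Mbps × 360 s = 278824.3 Mb = 34.853 GB.
MPEG-4: 21.952 Mbps × 360 s = 7902.7 Mb = 0.988 GB.
Reduction: (1 − 0.988/34.853) × 100 = 97.17%.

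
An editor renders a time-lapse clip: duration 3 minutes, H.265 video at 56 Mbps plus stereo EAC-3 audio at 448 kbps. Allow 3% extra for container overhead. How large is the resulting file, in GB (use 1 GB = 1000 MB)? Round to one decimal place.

1.3 GB

3 min = 180 s
Audio: 448 kbps = 0.448 Mbps.
Total bitrate: 56 + 0.448 = 56.448 Mbps.
Stream data: 56.448 Mbps × 180 s = 10160.6 Mb.
With 3% container overhead: ×1.03.
10,465 Mb ÷ 8 = 1,308 MB → 1.308 GB.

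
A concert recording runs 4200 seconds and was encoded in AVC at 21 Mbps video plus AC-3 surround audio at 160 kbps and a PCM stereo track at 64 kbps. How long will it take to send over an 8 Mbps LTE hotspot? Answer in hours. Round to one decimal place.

Audio total: 160 + 64 = 224 kbps = 0.224 Mbps.
Total bitrate: 21.224 Mbps.
File: 21.224 Mbps × 4200 s = 89140.8 Mb.
At 8 Mbps: 89140.8 / 8 = 11142.6 s ≈ 3.1 hours.

3.1 hours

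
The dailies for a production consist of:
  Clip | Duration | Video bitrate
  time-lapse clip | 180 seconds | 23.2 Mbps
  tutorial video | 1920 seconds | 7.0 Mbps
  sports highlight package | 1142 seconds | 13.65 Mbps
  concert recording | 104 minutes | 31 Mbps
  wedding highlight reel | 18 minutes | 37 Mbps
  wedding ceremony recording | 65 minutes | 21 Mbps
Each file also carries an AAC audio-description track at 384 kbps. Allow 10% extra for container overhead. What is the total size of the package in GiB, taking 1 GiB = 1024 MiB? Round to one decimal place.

45.3 GiB

Audio: 384 kbps = 0.384 Mbps.
time-lapse clip: 23.584 Mbps × 180 s × 1.10 = 4669.6 Mb
tutorial video: 7.384 Mbps × 1920 s × 1.10 = 15595.0 Mb
sports highlight package: 14.034 Mbps × 1142 s × 1.10 = 17629.5 Mb
concert recording: 31.384 Mbps × 6240 s × 1.10 = 215419.8 Mb
wedding highlight reel: 37.384 Mbps × 1080 s × 1.10 = 44412.2 Mb
wedding ceremony recording: 21.384 Mbps × 3900 s × 1.10 = 91737.4 Mb
Total: 389463.5 Mb = 48682.9 MB.
= 45.34 GiB.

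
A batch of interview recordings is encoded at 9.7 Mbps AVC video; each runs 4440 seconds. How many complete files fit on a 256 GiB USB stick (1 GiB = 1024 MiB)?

Per item: 9.700 Mbps × 4440 s = 43,068 Mb = 5,384 MB.
Capacity: 256 GiB = 2,199,023 Mb; 51.06 items → 51 complete.

51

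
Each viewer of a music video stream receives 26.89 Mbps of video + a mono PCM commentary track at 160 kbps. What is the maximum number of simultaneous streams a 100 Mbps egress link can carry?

3

Audio: 160 kbps = 0.160 Mbps.
Per-viewer media rate: 27.050 Mbps.
100 Mbps = 100.0 Mbps; 100.0 / 27.050 = 3.70 → 3 viewers.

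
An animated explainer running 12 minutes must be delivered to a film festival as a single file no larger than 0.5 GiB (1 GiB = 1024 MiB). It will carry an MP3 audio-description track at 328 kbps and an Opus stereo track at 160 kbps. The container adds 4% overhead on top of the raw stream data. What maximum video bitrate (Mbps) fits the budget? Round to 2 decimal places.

5.25 Mbps

Budget: 0.5 GiB = 4295.0 Mb.
Stream payload after overhead: 4295.0 / 1.04 = 4129.8 Mb.
12 min = 720 s
Total bitrate budget: 4129.8 Mb / 720 s = 5.736 Mbps.
Audio total: 328 + 160 = 488 kbps = 0.488 Mbps.
Video: 5.736 − 0.488 = 5.248 Mbps.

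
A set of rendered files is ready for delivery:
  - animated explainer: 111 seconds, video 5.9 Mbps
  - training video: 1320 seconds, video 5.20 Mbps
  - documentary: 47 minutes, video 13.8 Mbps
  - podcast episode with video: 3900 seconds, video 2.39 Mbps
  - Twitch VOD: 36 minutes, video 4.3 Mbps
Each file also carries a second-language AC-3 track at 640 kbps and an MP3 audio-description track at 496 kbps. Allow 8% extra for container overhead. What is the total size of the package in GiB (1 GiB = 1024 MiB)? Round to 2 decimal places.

9.65 GiB

Audio total: 640 + 496 = 1136 kbps = 1.136 Mbps.
animated explainer: 7.036 Mbps × 111 s × 1.08 = 843.5 Mb
training video: 6.336 Mbps × 1320 s × 1.08 = 9032.6 Mb
documentary: 14.936 Mbps × 2820 s × 1.08 = 45489.1 Mb
podcast episode with video: 3.526 Mbps × 3900 s × 1.08 = 14851.5 Mb
Twitch VOD: 5.436 Mbps × 2160 s × 1.08 = 12681.1 Mb
Total: 82897.8 Mb = 10362.2 MB.
= 9.651 GiB.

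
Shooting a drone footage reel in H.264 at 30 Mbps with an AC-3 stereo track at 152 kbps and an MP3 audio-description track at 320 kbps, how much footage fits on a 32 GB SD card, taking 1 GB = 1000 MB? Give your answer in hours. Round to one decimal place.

2.3 hours

Audio total: 152 + 320 = 472 kbps = 0.472 Mbps.
Total bitrate: 30 + 0.472 = 30.472 Mbps.
Capacity: 32 GB = 256,000 Mb.
Recording time: 256,000 / 30.472 = 8,401 s ≈ 2.33 hours.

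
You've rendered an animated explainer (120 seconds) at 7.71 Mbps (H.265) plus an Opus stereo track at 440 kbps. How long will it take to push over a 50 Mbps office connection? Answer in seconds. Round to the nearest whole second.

Audio: 440 kbps = 0.440 Mbps.
Total bitrate: 8.150 Mbps.
File: 8.150 Mbps × 120 s = 978.0 Mb.
At 50 Mbps: 978.0 / 50 = 19.6 s ≈ 19.6 seconds.

20 seconds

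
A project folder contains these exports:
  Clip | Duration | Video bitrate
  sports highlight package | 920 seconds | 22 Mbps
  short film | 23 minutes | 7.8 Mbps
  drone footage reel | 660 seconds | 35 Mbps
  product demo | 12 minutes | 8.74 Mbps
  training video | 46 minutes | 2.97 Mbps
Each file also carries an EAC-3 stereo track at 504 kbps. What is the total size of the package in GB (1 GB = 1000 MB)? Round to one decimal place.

Audio: 504 kbps = 0.504 Mbps.
sports highlight package: 22.504 Mbps × 920 s = 20703.7 Mb
short film: 8.304 Mbps × 1380 s = 11459.5 Mb
drone footage reel: 35.504 Mbps × 660 s = 23432.6 Mb
product demo: 9.244 Mbps × 720 s = 6655.7 Mb
training video: 3.474 Mbps × 2760 s = 9588.2 Mb
Total: 71839.8 Mb = 8980.0 MB.
= 8.980 GB.

9.0 GB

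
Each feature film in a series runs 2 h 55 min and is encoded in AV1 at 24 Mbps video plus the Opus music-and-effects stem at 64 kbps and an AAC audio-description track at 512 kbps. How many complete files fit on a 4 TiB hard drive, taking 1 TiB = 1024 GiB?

136

2 h 55 min = 175 min = 10500 s
Audio total: 64 + 512 = 576 kbps = 0.576 Mbps.
Total bitrate: 24.576 Mbps.
Per item: 24.576 Mbps × 10500 s = 258,048 Mb = 32,256 MB.
Capacity: 4 TiB = 35,184,372 Mb; 136.35 items → 136 complete.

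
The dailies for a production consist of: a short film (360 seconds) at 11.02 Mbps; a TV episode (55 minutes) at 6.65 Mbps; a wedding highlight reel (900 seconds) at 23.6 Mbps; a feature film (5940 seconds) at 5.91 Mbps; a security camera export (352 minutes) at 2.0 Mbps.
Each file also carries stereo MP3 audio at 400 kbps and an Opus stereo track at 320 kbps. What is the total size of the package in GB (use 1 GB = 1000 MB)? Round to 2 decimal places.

18.41 GB

Audio total: 400 + 320 = 720 kbps = 0.720 Mbps.
short film: 11.740 Mbps × 360 s = 4226.4 Mb
TV episode: 7.370 Mbps × 3300 s = 24321.0 Mb
wedding highlight reel: 24.320 Mbps × 900 s = 21888.0 Mb
feature film: 6.630 Mbps × 5940 s = 39382.2 Mb
security camera export: 2.720 Mbps × 21120 s = 57446.4 Mb
Total: 147264.0 Mb = 18408.0 MB.
= 18.41 GB.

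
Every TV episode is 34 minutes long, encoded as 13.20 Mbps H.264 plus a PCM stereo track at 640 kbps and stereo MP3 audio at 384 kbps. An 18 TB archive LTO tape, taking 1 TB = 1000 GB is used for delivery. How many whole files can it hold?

4962

34 min = 2040 s
Audio total: 640 + 384 = 1024 kbps = 1.024 Mbps.
Total bitrate: 14.224 Mbps.
Per item: 14.224 Mbps × 2040 s = 29,017 Mb = 3,627 MB.
Capacity: 18 TB = 144,000,000 Mb; 4962.61 items → 4962 complete.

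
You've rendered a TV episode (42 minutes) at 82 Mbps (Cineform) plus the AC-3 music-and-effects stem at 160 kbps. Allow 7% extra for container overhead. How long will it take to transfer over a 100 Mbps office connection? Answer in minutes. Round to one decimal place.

42 min = 2520 s
Audio: 160 kbps = 0.160 Mbps.
Total bitrate: 82.160 Mbps.
File: 82.160 Mbps × 2520 s = 207043.2 Mb.
With 7% container overhead: ×1.07. → 221536.2 Mb.
At 100 Mbps: 221536.2 / 100 = 2215.4 s ≈ 36.9 minutes.

36.9 minutes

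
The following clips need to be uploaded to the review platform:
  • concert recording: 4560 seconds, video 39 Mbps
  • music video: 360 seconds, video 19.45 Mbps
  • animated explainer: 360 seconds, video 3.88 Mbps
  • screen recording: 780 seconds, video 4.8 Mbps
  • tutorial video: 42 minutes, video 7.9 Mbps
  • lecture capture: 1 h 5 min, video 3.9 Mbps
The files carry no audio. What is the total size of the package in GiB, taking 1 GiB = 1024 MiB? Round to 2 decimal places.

concert recording: 39.000 Mbps × 4560 s = 177840.0 Mb
music video: 19.450 Mbps × 360 s = 7002.0 Mb
animated explainer: 3.880 Mbps × 360 s = 1396.8 Mb
screen recording: 4.800 Mbps × 780 s = 3744.0 Mb
tutorial video: 7.900 Mbps × 2520 s = 19908.0 Mb
lecture capture: 3.900 Mbps × 3900 s = 15210.0 Mb
Total: 225100.8 Mb = 28137.6 MB.
= 26.21 GiB.

26.21 GiB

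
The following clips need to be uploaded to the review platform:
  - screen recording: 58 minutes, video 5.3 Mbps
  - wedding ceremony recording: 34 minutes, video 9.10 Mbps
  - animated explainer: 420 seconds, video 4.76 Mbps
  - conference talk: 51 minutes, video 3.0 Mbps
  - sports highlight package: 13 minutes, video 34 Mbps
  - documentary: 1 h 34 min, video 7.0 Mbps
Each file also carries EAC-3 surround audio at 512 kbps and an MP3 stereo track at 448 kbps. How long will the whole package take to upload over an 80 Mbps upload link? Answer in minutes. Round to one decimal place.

Audio total: 512 + 448 = 960 kbps = 0.960 Mbps.
screen recording: 6.260 Mbps × 3480 s = 21784.8 Mb
wedding ceremony recording: 10.060 Mbps × 2040 s = 20522.4 Mb
animated explainer: 5.720 Mbps × 420 s = 2402.4 Mb
conference talk: 3.960 Mbps × 3060 s = 12117.6 Mb
sports highlight package: 34.960 Mbps × 780 s = 27268.8 Mb
documentary: 7.960 Mbps × 5640 s = 44894.4 Mb
Total: 128990.4 Mb = 16123.8 MB.
At 80 Mbps: 128990.4 / 80 = 1612 s ≈ 26.9 minutes.

26.9 minutes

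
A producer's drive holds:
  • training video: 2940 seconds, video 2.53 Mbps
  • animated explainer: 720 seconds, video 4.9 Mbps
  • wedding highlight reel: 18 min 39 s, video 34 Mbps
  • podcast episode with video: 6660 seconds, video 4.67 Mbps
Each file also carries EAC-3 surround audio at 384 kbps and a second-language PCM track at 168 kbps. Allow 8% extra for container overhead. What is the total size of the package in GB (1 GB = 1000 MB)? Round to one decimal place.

11.7 GB

Audio total: 384 + 168 = 552 kbps = 0.552 Mbps.
training video: 3.082 Mbps × 2940 s × 1.08 = 9786.0 Mb
animated explainer: 5.452 Mbps × 720 s × 1.08 = 4239.5 Mb
wedding highlight reel: 34.552 Mbps × 1119 s × 1.08 = 41756.8 Mb
podcast episode with video: 5.222 Mbps × 6660 s × 1.08 = 37560.8 Mb
Total: 93343.0 Mb = 11667.9 MB.
= 11.67 GB.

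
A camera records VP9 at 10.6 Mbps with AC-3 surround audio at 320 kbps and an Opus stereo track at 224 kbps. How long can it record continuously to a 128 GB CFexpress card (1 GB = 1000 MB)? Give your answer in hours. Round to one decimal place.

Audio total: 320 + 224 = 544 kbps = 0.544 Mbps.
Total bitrate: 10.6 + 0.544 = 11.144 Mbps.
Capacity: 128 GB = 1,024,000 Mb.
Recording time: 1,024,000 / 11.144 = 91,888 s ≈ 25.5 hours.

25.5 hours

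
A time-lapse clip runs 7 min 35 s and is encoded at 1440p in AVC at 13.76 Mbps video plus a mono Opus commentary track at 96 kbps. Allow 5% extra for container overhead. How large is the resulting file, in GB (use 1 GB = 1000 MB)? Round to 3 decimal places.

7 min 35 s = 455 s
Audio: 96 kbps = 0.096 Mbps.
Total bitrate: 13.76 + 0.096 = 13.856 Mbps.
Stream data: 13.856 Mbps × 455 s = 6304.5 Mb.
With 5% container overhead: ×1.05.
6,620 Mb ÷ 8 = 827.5 MB → 0.8275 GB.

0.827 GB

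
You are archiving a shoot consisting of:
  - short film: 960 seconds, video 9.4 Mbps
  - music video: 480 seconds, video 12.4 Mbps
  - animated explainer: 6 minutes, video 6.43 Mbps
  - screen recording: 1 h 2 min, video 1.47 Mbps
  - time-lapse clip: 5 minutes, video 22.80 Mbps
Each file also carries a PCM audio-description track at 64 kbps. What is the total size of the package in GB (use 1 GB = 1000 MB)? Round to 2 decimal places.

3.75 GB

Audio: 64 kbps = 0.064 Mbps.
short film: 9.464 Mbps × 960 s = 9085.4 Mb
music video: 12.464 Mbps × 480 s = 5982.7 Mb
animated explainer: 6.494 Mbps × 360 s = 2337.8 Mb
screen recording: 1.534 Mbps × 3720 s = 5706.5 Mb
time-lapse clip: 22.864 Mbps × 300 s = 6859.2 Mb
Total: 29971.7 Mb = 3746.5 MB.
= 3.746 GB.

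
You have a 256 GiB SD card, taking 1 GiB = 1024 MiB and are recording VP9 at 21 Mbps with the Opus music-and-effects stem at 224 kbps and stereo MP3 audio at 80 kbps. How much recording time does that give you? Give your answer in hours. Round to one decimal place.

28.7 hours

Audio total: 224 + 80 = 304 kbps = 0.304 Mbps.
Total bitrate: 21 + 0.304 = 21.304 Mbps.
Capacity: 256 GiB = 2,199,023 Mb.
Recording time: 2,199,023 / 21.304 = 103,221 s ≈ 28.7 hours.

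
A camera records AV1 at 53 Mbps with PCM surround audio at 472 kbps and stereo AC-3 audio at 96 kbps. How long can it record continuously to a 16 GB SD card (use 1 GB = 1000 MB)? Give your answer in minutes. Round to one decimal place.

Audio total: 472 + 96 = 568 kbps = 0.568 Mbps.
Total bitrate: 53 + 0.568 = 53.568 Mbps.
Capacity: 16 GB = 128,000 Mb.
Recording time: 128,000 / 53.568 = 2,389 s ≈ 39.8 minutes.

39.8 minutes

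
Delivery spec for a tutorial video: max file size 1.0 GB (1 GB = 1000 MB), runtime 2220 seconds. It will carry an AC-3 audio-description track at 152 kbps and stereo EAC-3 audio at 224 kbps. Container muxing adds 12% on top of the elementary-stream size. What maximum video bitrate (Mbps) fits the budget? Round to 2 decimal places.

Budget: 1.0 GB = 8000.0 Mb.
Stream payload after overhead: 8000.0 / 1.12 = 7142.9 Mb.
Total bitrate budget: 7142.9 Mb / 2220 s = 3.218 Mbps.
Audio total: 152 + 224 = 376 kbps = 0.376 Mbps.
Video: 3.218 − 0.376 = 2.842 Mbps.

2.84 Mbps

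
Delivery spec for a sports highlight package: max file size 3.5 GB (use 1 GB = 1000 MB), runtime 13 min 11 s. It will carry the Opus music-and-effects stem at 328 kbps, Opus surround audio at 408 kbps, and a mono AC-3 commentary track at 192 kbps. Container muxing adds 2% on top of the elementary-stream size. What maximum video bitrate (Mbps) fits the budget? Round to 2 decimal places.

33.78 Mbps

Budget: 3.5 GB = 28000.0 Mb.
Stream payload after overhead: 28000.0 / 1.02 = 27451.0 Mb.
13 min 11 s = 791 s
Total bitrate budget: 27451.0 Mb / 791 s = 34.704 Mbps.
Audio total: 328 + 408 + 192 = 928 kbps = 0.928 Mbps.
Video: 34.704 − 0.928 = 33.776 Mbps.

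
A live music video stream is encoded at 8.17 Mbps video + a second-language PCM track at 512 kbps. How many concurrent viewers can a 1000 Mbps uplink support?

Audio: 512 kbps = 0.512 Mbps.
Per-viewer media rate: 8.682 Mbps.
1000 Mbps = 1,000 Mbps; 1,000 / 8.682 = 115.18 → 115 viewers.

115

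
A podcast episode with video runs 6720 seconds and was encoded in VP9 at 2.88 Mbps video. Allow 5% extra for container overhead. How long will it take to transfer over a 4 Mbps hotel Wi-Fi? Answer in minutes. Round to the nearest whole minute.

85 minutes

File: 2.880 Mbps × 6720 s = 19353.6 Mb.
With 5% container overhead: ×1.05. → 20321.3 Mb.
At 4 Mbps: 20321.3 / 4 = 5080.3 s ≈ 84.7 minutes.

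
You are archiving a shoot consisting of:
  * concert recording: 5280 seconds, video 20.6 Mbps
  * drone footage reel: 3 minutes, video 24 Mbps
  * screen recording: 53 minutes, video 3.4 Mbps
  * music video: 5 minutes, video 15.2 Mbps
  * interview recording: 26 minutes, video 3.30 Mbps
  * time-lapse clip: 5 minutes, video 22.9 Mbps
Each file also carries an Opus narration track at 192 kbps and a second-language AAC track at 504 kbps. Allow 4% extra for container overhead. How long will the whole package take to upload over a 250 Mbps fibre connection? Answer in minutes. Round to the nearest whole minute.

Audio total: 192 + 504 = 696 kbps = 0.696 Mbps.
concert recording: 21.296 Mbps × 5280 s × 1.04 = 116940.6 Mb
drone footage reel: 24.696 Mbps × 180 s × 1.04 = 4623.1 Mb
screen recording: 4.096 Mbps × 3180 s × 1.04 = 13546.3 Mb
music video: 15.896 Mbps × 300 s × 1.04 = 4959.6 Mb
interview recording: 3.996 Mbps × 1560 s × 1.04 = 6483.1 Mb
time-lapse clip: 23.596 Mbps × 300 s × 1.04 = 7362.0 Mb
Total: 153914.6 Mb = 19239.3 MB.
At 250 Mbps: 153914.6 / 250 = 616 s ≈ 10.3 minutes.

10 minutes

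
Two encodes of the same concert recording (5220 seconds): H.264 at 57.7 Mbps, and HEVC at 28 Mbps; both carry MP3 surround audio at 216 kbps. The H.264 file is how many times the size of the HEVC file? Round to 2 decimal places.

2.05

Audio: 216 kbps = 0.216 Mbps.
H.264: 57.916 Mbps × 5220 s = 302321.5 Mb = 37.790 GB.
HEVC: 28.216 Mbps × 5220 s = 147287.5 Mb = 18.411 GB.
Ratio: 37.790 / 18.411 = 2.053.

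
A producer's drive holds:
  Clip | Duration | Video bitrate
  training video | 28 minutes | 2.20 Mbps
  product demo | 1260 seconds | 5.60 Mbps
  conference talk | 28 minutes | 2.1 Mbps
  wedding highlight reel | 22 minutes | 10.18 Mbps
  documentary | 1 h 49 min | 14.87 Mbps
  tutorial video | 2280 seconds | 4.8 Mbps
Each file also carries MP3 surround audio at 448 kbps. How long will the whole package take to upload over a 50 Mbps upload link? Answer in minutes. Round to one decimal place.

Audio: 448 kbps = 0.448 Mbps.
training video: 2.648 Mbps × 1680 s = 4448.6 Mb
product demo: 6.048 Mbps × 1260 s = 7620.5 Mb
conference talk: 2.548 Mbps × 1680 s = 4280.6 Mb
wedding highlight reel: 10.628 Mbps × 1320 s = 14029.0 Mb
documentary: 15.318 Mbps × 6540 s = 100179.7 Mb
tutorial video: 5.248 Mbps × 2280 s = 11965.4 Mb
Total: 142523.9 Mb = 17815.5 MB.
At 50 Mbps: 142523.9 / 50 = 2850 s ≈ 47.5 minutes.

47.5 minutes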